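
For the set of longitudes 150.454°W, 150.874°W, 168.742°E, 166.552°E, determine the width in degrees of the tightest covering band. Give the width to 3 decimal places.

42.994°

Sort the longitudes: -150.874°, -150.454°, +166.552°, +168.742°.
Eastward gaps between consecutive values (wrapping around): 0.420°, 317.006°, 2.190°, 40.384°.
Largest gap = 317.006° ⇒ minimal covering band is its complement: 360° − 317.006° = 42.994°.
Band runs from +166.552° eastward to -150.454°, crossing the antimeridian.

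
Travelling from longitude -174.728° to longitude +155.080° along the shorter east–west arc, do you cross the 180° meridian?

Yes

Naïve |155.080 − -174.728| = 329.808° > 180°, so the shorter arc goes the other way round — across 180°.
Signed shortest Δλ = ((155.080 − -174.728 + 180) mod 360) − 180 = -30.192°.
Going west by 30.192° from -174.728° passes through 180° before reaching +155.080°.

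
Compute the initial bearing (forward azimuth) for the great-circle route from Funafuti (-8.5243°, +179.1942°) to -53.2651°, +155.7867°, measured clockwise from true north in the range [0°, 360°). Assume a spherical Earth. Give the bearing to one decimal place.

Δλ = 155.7867 − 179.1942 = -23.4075°.
θ = atan2( sin Δλ · cos φ₂ , cos φ₁ · sin φ₂ − sin φ₁ · cos φ₂ · cos Δλ )
  = atan2(-0.23761, -0.71120) = -161.525° → normalised to [0°, 360°): 198.475°.

198.5°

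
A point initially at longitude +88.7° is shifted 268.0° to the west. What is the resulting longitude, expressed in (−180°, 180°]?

Start at +88.7°; shift −268.0° → -179.3°.
-179.3° already lies in (−180°, 180°].

-179.3°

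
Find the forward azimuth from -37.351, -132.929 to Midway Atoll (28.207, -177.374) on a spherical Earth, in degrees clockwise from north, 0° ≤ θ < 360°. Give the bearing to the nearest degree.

Δλ = -177.374 − -132.929 = -44.445°.
θ = atan2( sin Δλ · cos φ₂ , cos φ₁ · sin φ₂ − sin φ₁ · cos φ₂ · cos Δλ )
  = atan2(-0.61707, 0.75743) = -39.169° → normalised to [0°, 360°): 320.831°.

321°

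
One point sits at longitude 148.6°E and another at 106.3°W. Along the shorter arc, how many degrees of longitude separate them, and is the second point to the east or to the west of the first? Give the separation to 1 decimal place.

Raw difference: -106.3 − 148.6 = -254.9°.
Normalise into (−180°, 180°]: -254.9° + 360° = 105.1°.
Positive ⇒ the second point lies to the east; separation 105.1°.

105.1° east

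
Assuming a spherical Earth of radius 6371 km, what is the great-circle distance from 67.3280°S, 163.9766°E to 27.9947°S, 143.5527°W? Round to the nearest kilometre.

Δλ = -143.5527 − 163.9766 = -307.5293°; wrapped into (−180°, 180°]: 52.4707°.
Δφ = -27.9947 − -67.3280 = 39.3333°.
a = sin²(Δφ/2) + cos φ₁ · cos φ₂ · sin²(Δλ/2) = 0.179775.
c = 2·atan2(√a, √(1−a)) = 0.87571 rad → d = 6371·c ≈ 5579.16 km.

5579 km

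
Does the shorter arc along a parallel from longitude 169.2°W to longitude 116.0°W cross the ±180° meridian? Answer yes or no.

Signed shortest Δλ = ((-116.0 − -169.2 + 180) mod 360) − 180 = 53.2°.
Going east by 53.2° from -169.2° reaches -116.0° without touching 180°.

No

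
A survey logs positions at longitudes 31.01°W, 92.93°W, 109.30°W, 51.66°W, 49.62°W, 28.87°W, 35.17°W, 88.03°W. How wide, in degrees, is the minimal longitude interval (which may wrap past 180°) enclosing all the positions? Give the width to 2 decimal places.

Sort the longitudes: -109.30°, -92.93°, -88.03°, -51.66°, -49.62°, -35.17°, -31.01°, -28.87°.
Eastward gaps between consecutive values (wrapping around): 16.37°, 4.90°, 36.37°, 2.04°, 14.45°, 4.16°, 2.14°, 279.57°.
Largest gap = 279.57° ⇒ minimal covering band is its complement: 360° − 279.57° = 80.43°.
Band runs from -109.30° eastward to -28.87°.

80.43°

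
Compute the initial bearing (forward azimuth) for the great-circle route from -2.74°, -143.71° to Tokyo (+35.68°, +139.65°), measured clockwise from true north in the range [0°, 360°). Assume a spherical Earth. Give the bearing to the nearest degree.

Δλ = 139.65 − -143.71 = 283.36°; wrapped into (−180°, 180°]: -76.64°.
θ = atan2( sin Δλ · cos φ₂ , cos φ₁ · sin φ₂ − sin φ₁ · cos φ₂ · cos Δλ )
  = atan2(-0.79030, 0.59156) = -53.184° → normalised to [0°, 360°): 306.816°.

307°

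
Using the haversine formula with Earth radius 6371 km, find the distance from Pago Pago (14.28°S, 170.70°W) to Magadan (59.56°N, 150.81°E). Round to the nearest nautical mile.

Δλ = 150.81 − -170.70 = 321.51°; wrapped into (−180°, 180°]: -38.49°.
Δφ = 59.56 − -14.28 = 73.84°.
a = sin²(Δφ/2) + cos φ₁ · cos φ₂ · sin²(Δλ/2) = 0.414181.
c = 2·atan2(√a, √(1−a)) = 1.39830 rad → d = 6371·c ≈ 8908.59 km ≈ 4810.26 nmi.

4810 nmi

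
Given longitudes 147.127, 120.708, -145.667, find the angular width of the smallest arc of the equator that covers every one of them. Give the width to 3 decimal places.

93.625°

Sort the longitudes: -145.667°, +120.708°, +147.127°.
Eastward gaps between consecutive values (wrapping around): 266.375°, 26.419°, 67.206°.
Largest gap = 266.375° ⇒ minimal covering band is its complement: 360° − 266.375° = 93.625°.
Band runs from +120.708° eastward to -145.667°, crossing the antimeridian.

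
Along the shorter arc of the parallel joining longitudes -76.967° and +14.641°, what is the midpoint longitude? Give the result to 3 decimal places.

-31.163°

Signed shortest Δλ from -76.967° to +14.641° is +91.608°.
Midpoint longitude = -76.967° + (+91.608°)/2 = -76.967° + 45.804° = -31.163°.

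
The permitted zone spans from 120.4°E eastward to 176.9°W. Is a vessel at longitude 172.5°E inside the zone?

Yes

Band width going east from +120.4° to -176.9°: ((-176.9 − 120.4) mod 360) = 62.7°.
Offset of +172.5° east of the west edge: ((172.5 − 120.4) mod 360) = 52.1°.
52.1° ≤ 62.7° ⇒ inside.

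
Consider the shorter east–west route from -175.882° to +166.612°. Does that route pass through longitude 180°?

Naïve |166.612 − -175.882| = 342.494° > 180°, so the shorter arc goes the other way round — across 180°.
Signed shortest Δλ = ((166.612 − -175.882 + 180) mod 360) − 180 = -17.506°.
Going west by 17.506° from -175.882° passes through 180° before reaching +166.612°.

Yes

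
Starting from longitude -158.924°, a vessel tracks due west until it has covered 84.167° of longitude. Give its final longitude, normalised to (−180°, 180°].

+116.909°

Start at -158.924°; shift −84.167° → -243.091°.
-243.091° lies outside (−180°, 180°]; add 360° → +116.909°.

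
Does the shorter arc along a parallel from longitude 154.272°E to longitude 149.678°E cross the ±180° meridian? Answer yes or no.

No

Signed shortest Δλ = ((149.678 − 154.272 + 180) mod 360) − 180 = -4.594°.
Going west by 4.594° from +154.272° reaches +149.678° without touching 180°.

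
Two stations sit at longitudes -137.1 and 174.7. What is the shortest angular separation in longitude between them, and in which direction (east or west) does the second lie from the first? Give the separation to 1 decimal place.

48.2° west

Raw difference: 174.7 − -137.1 = 311.8°.
Normalise into (−180°, 180°]: 311.8° − 360° = -48.2°.
Negative ⇒ the second point lies to the west; separation 48.2°.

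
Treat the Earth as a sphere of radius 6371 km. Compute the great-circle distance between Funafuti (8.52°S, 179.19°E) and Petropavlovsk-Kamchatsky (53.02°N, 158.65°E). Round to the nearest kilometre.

Δλ = 158.65 − 179.19 = -20.54°.
Δφ = 53.02 − -8.52 = 61.54°.
a = sin²(Δφ/2) + cos φ₁ · cos φ₂ · sin²(Δλ/2) = 0.280637.
c = 2·atan2(√a, √(1−a)) = 1.11662 rad → d = 6371·c ≈ 7113.96 km.

7114 km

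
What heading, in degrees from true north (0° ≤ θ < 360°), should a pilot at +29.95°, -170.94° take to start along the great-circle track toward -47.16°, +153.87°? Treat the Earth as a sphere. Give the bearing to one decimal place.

203.2°

Δλ = 153.87 − -170.94 = 324.81°; wrapped into (−180°, 180°]: -35.19°.
θ = atan2( sin Δλ · cos φ₂ , cos φ₁ · sin φ₂ − sin φ₁ · cos φ₂ · cos Δλ )
  = atan2(-0.39185, -0.91276) = -156.766° → normalised to [0°, 360°): 203.234°.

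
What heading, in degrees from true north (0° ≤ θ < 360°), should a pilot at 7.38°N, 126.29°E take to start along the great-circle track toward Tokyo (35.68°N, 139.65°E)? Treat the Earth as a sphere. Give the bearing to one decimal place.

Δλ = 139.65 − 126.29 = 13.36°.
θ = atan2( sin Δλ · cos φ₂ , cos φ₁ · sin φ₂ − sin φ₁ · cos φ₂ · cos Δλ )
  = atan2(0.18769, 0.47691) = 21.483° → normalised to [0°, 360°): 21.483°.

21.5°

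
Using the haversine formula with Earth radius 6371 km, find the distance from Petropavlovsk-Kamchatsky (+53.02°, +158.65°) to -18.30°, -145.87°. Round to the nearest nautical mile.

5153 nmi

Δλ = -145.87 − 158.65 = -304.52°; wrapped into (−180°, 180°]: 55.48°.
Δφ = -18.30 − 53.02 = -71.32°.
a = sin²(Δφ/2) + cos φ₁ · cos φ₂ · sin²(Δλ/2) = 0.463592.
c = 2·atan2(√a, √(1−a)) = 1.49792 rad → d = 6371·c ≈ 9543.23 km ≈ 5152.93 nmi.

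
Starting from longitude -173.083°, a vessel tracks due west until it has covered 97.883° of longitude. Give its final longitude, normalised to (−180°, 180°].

Start at -173.083°; shift −97.883° → -270.966°.
-270.966° lies outside (−180°, 180°]; add 360° → +89.034°.

+89.034°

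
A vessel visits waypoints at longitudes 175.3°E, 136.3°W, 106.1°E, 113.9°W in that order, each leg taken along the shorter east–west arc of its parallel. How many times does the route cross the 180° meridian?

3

Leg 1: +175.3° → -136.3°, shortest Δλ = 48.4° (east) — crosses 180°.
Leg 2: -136.3° → +106.1°, shortest Δλ = -117.6° (west) — crosses 180°.
Leg 3: +106.1° → -113.9°, shortest Δλ = 140.0° (east) — crosses 180°.
Total crossings: 3.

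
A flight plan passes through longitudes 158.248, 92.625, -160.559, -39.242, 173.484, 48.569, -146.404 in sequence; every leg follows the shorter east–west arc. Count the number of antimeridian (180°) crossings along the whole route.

3

Leg 1: +158.248° → +92.625°, shortest Δλ = -65.623° (west) — does not cross 180°.
Leg 2: +92.625° → -160.559°, shortest Δλ = 106.816° (east) — crosses 180°.
Leg 3: -160.559° → -39.242°, shortest Δλ = 121.317° (east) — does not cross 180°.
Leg 4: -39.242° → +173.484°, shortest Δλ = -147.274° (west) — crosses 180°.
Leg 5: +173.484° → +48.569°, shortest Δλ = -124.915° (west) — does not cross 180°.
Leg 6: +48.569° → -146.404°, shortest Δλ = 165.027° (east) — crosses 180°.
Total crossings: 3.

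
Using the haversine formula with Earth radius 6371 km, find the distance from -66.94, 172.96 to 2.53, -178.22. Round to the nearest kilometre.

Δλ = -178.22 − 172.96 = -351.18°; wrapped into (−180°, 180°]: 8.82°.
Δφ = 2.53 − -66.94 = 69.47°.
a = sin²(Δφ/2) + cos φ₁ · cos φ₂ · sin²(Δλ/2) = 0.326965.
c = 2·atan2(√a, √(1−a)) = 1.21742 rad → d = 6371·c ≈ 7756.16 km.

7756 km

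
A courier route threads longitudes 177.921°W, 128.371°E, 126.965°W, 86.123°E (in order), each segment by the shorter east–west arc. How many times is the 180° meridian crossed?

3

Leg 1: -177.921° → +128.371°, shortest Δλ = -53.708° (west) — crosses 180°.
Leg 2: +128.371° → -126.965°, shortest Δλ = 104.664° (east) — crosses 180°.
Leg 3: -126.965° → +86.123°, shortest Δλ = -146.912° (west) — crosses 180°.
Total crossings: 3.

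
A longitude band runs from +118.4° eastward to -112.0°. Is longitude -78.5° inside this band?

No

Band width going east from +118.4° to -112.0°: ((-112.0 − 118.4) mod 360) = 129.6°.
Offset of -78.5° east of the west edge: ((-78.5 − 118.4) mod 360) = 163.1°.
163.1° > 129.6° ⇒ outside.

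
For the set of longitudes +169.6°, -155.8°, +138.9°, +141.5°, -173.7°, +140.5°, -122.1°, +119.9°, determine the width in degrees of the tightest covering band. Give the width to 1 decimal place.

Sort the longitudes: -173.7°, -155.8°, -122.1°, +119.9°, +138.9°, +140.5°, +141.5°, +169.6°.
Eastward gaps between consecutive values (wrapping around): 17.9°, 33.7°, 242.0°, 19.0°, 1.6°, 1.0°, 28.1°, 16.7°.
Largest gap = 242.0° ⇒ minimal covering band is its complement: 360° − 242.0° = 118.0°.
Band runs from +119.9° eastward to -122.1°, crossing the antimeridian.

118.0°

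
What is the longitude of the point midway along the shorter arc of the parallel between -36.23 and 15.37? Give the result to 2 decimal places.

Signed shortest Δλ from -36.23° to +15.37° is +51.60°.
Midpoint longitude = -36.23° + (+51.60°)/2 = -36.23° + 25.80° = -10.43°.

-10.43°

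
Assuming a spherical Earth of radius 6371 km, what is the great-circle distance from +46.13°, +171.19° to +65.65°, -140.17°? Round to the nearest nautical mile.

Δλ = -140.17 − 171.19 = -311.36°; wrapped into (−180°, 180°]: 48.64°.
Δφ = 65.65 − 46.13 = 19.52°.
a = sin²(Δφ/2) + cos φ₁ · cos φ₂ · sin²(Δλ/2) = 0.077201.
c = 2·atan2(√a, √(1−a)) = 0.56311 rad → d = 6371·c ≈ 3587.58 km ≈ 1937.14 nmi.

1937 nmi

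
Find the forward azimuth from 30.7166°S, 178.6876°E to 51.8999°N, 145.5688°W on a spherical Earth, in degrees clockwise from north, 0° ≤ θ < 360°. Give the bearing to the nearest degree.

21°

Δλ = -145.5688 − 178.6876 = -324.2564°; wrapped into (−180°, 180°]: 35.7436°.
θ = atan2( sin Δλ · cos φ₂ , cos φ₁ · sin φ₂ − sin φ₁ · cos φ₂ · cos Δλ )
  = atan2(0.36045, 0.93234) = 21.137° → normalised to [0°, 360°): 21.137°.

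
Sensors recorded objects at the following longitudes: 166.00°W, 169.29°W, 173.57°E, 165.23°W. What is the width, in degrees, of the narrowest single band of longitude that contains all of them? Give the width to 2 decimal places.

21.20°

Sort the longitudes: -169.29°, -166.00°, -165.23°, +173.57°.
Eastward gaps between consecutive values (wrapping around): 3.29°, 0.77°, 338.80°, 17.14°.
Largest gap = 338.80° ⇒ minimal covering band is its complement: 360° − 338.80° = 21.20°.
Band runs from +173.57° eastward to -165.23°, crossing the antimeridian.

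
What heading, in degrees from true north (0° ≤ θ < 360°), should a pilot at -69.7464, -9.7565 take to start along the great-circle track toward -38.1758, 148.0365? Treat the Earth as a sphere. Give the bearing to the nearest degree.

Δλ = 148.0365 − -9.7565 = 157.7930°.
θ = atan2( sin Δλ · cos φ₂ , cos φ₁ · sin φ₂ − sin φ₁ · cos φ₂ · cos Δλ )
  = atan2(0.29712, -0.89677) = 161.669° → normalised to [0°, 360°): 161.669°.

162°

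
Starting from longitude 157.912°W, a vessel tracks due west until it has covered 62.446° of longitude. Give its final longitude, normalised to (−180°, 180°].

139.642°E

Start at -157.912°; shift −62.446° → -220.358°.
-220.358° lies outside (−180°, 180°]; add 360° → +139.642°.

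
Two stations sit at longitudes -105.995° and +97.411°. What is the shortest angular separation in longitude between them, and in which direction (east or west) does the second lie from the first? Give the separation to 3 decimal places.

Raw difference: 97.411 − -105.995 = 203.406°.
Normalise into (−180°, 180°]: 203.406° − 360° = -156.594°.
Negative ⇒ the second point lies to the west; separation 156.594°.

156.594° west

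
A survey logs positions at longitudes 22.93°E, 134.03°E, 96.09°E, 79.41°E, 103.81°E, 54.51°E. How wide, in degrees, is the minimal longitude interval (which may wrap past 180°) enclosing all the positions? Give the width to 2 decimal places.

111.10°

Sort the longitudes: +22.93°, +54.51°, +79.41°, +96.09°, +103.81°, +134.03°.
Eastward gaps between consecutive values (wrapping around): 31.58°, 24.90°, 16.68°, 7.72°, 30.22°, 248.90°.
Largest gap = 248.90° ⇒ minimal covering band is its complement: 360° − 248.90° = 111.10°.
Band runs from +22.93° eastward to +134.03°.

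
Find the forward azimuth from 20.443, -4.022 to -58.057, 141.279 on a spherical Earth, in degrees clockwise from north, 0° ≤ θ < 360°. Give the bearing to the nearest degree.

155°

Δλ = 141.279 − -4.022 = 145.301°.
θ = atan2( sin Δλ · cos φ₂ , cos φ₁ · sin φ₂ − sin φ₁ · cos φ₂ · cos Δλ )
  = atan2(0.30118, -0.64320) = 154.908° → normalised to [0°, 360°): 154.908°.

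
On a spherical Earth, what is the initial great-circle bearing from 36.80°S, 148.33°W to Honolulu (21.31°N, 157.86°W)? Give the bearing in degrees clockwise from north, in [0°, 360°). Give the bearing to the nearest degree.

Δλ = -157.86 − -148.33 = -9.53°.
θ = atan2( sin Δλ · cos φ₂ , cos φ₁ · sin φ₂ − sin φ₁ · cos φ₂ · cos Δλ )
  = atan2(-0.15424, 0.84136) = -10.388° → normalised to [0°, 360°): 349.612°.

350°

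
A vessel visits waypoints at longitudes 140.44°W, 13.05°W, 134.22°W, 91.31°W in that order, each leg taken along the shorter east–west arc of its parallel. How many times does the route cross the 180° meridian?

0

Leg 1: -140.44° → -13.05°, shortest Δλ = 127.39° (east) — does not cross 180°.
Leg 2: -13.05° → -134.22°, shortest Δλ = -121.17° (west) — does not cross 180°.
Leg 3: -134.22° → -91.31°, shortest Δλ = 42.91° (east) — does not cross 180°.
Total crossings: 0.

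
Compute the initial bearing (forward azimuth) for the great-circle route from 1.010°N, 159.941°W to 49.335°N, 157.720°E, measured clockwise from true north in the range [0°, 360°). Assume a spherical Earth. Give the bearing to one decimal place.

329.7°

Δλ = 157.720 − -159.941 = 317.661°; wrapped into (−180°, 180°]: -42.339°.
θ = atan2( sin Δλ · cos φ₂ , cos φ₁ · sin φ₂ − sin φ₁ · cos φ₂ · cos Δλ )
  = atan2(-0.43889, 0.74992) = -30.338° → normalised to [0°, 360°): 329.662°.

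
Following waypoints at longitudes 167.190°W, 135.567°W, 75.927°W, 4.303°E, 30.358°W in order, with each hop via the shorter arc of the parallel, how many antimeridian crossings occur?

0

Leg 1: -167.190° → -135.567°, shortest Δλ = 31.623° (east) — does not cross 180°.
Leg 2: -135.567° → -75.927°, shortest Δλ = 59.64° (east) — does not cross 180°.
Leg 3: -75.927° → +4.303°, shortest Δλ = 80.23° (east) — does not cross 180°.
Leg 4: +4.303° → -30.358°, shortest Δλ = -34.661° (west) — does not cross 180°.
Total crossings: 0.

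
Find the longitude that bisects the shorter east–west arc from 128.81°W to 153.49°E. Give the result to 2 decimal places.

167.66°W

Signed shortest Δλ from -128.81° to +153.49° is -77.70°.
Midpoint longitude = -128.81° + (-77.70°)/2 = -128.81° − 38.85° = -167.66°.
(The naïve average (-128.81 + +153.49)/2 = 12.34° is on the wrong side of the globe.)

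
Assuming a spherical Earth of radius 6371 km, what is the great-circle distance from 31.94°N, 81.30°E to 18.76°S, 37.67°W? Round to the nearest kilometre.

Δλ = -37.67 − 81.30 = -118.97°.
Δφ = -18.76 − 31.94 = -50.70°.
a = sin²(Δφ/2) + cos φ₁ · cos φ₂ · sin²(Δλ/2) = 0.779662.
c = 2·atan2(√a, √(1−a)) = 2.16437 rad → d = 6371·c ≈ 13789.19 km.

13789 km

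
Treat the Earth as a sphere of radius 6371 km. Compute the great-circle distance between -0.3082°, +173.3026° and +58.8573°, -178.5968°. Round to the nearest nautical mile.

3573 nmi

Δλ = -178.5968 − 173.3026 = -351.8994°; wrapped into (−180°, 180°]: 8.1006°.
Δφ = 58.8573 − -0.3082 = 59.1655°.
a = sin²(Δφ/2) + cos φ₁ · cos φ₂ · sin²(Δλ/2) = 0.246300.
c = 2·atan2(√a, √(1−a)) = 1.03863 rad → d = 6371·c ≈ 6617.12 km ≈ 3572.96 nmi.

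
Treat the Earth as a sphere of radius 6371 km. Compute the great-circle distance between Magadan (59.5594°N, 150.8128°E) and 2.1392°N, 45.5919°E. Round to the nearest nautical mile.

5751 nmi

Δλ = 45.5919 − 150.8128 = -105.2209°.
Δφ = 2.1392 − 59.5594 = -57.4202°.
a = sin²(Δφ/2) + cos φ₁ · cos φ₂ · sin²(Δλ/2) = 0.550370.
c = 2·atan2(√a, √(1−a)) = 1.67171 rad → d = 6371·c ≈ 10650.45 km ≈ 5750.78 nmi.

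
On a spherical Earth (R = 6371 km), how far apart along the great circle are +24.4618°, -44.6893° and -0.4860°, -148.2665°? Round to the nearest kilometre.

Δλ = -148.2665 − -44.6893 = -103.5772°.
Δφ = -0.4860 − 24.4618 = -24.9478°.
a = sin²(Δφ/2) + cos φ₁ · cos φ₂ · sin²(Δλ/2) = 0.608594.
c = 2·atan2(√a, √(1−a)) = 1.78973 rad → d = 6371·c ≈ 11402.36 km.

11402 km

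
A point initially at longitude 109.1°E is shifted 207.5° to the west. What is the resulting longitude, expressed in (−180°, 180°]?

98.4°W

Start at +109.1°; shift −207.5° → -98.4°.
-98.4° already lies in (−180°, 180°].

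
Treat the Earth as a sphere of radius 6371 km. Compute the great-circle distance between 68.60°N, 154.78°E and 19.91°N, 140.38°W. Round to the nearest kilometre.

Δλ = -140.38 − 154.78 = -295.16°; wrapped into (−180°, 180°]: 64.84°.
Δφ = 19.91 − 68.60 = -48.69°.
a = sin²(Δφ/2) + cos φ₁ · cos φ₂ · sin²(Δλ/2) = 0.268540.
c = 2·atan2(√a, √(1−a)) = 1.08951 rad → d = 6371·c ≈ 6941.27 km.

6941 km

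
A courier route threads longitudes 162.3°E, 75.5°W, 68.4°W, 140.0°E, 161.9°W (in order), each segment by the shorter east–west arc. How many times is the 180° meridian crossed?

Leg 1: +162.3° → -75.5°, shortest Δλ = 122.2° (east) — crosses 180°.
Leg 2: -75.5° → -68.4°, shortest Δλ = 7.1° (east) — does not cross 180°.
Leg 3: -68.4° → +140.0°, shortest Δλ = -151.6° (west) — crosses 180°.
Leg 4: +140.0° → -161.9°, shortest Δλ = 58.1° (east) — crosses 180°.
Total crossings: 3.

3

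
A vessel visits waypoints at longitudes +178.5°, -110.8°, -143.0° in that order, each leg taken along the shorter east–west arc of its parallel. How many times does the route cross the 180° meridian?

Leg 1: +178.5° → -110.8°, shortest Δλ = 70.7° (east) — crosses 180°.
Leg 2: -110.8° → -143.0°, shortest Δλ = -32.2° (west) — does not cross 180°.
Total crossings: 1.

1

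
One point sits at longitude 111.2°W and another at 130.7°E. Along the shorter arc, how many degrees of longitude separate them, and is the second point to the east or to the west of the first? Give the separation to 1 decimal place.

Raw difference: 130.7 − -111.2 = 241.9°.
Normalise into (−180°, 180°]: 241.9° − 360° = -118.1°.
Negative ⇒ the second point lies to the west; separation 118.1°.

118.1° west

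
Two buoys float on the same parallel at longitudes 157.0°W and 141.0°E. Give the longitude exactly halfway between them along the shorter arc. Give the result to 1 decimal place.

Signed shortest Δλ from -157.0° to +141.0° is -62.0°.
Midpoint longitude = -157.0° + (-62.0°)/2 = -157.0° − 31.0° = -188.0°.
Normalise into (−180°, 180°]: +172.0°.
(The naïve average (-157.0 + +141.0)/2 = -8.0° is on the wrong side of the globe.)

172.0°E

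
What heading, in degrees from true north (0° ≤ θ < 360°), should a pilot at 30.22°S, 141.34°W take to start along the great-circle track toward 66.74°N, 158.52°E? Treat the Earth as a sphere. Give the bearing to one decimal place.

Δλ = 158.52 − -141.34 = 299.86°; wrapped into (−180°, 180°]: -60.14°.
θ = atan2( sin Δλ · cos φ₂ , cos φ₁ · sin φ₂ − sin φ₁ · cos φ₂ · cos Δλ )
  = atan2(-0.34248, 0.89283) = -20.986° → normalised to [0°, 360°): 339.014°.

339.0°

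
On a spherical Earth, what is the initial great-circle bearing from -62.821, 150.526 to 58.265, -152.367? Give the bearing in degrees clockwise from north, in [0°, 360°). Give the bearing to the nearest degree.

35°

Δλ = -152.367 − 150.526 = -302.893°; wrapped into (−180°, 180°]: 57.107°.
θ = atan2( sin Δλ · cos φ₂ , cos φ₁ · sin φ₂ − sin φ₁ · cos φ₂ · cos Δλ )
  = atan2(0.44167, 0.64259) = 34.502° → normalised to [0°, 360°): 34.502°.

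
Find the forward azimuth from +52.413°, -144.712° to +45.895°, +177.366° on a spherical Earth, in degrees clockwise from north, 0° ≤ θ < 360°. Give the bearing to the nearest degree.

270°

Δλ = 177.366 − -144.712 = 322.078°; wrapped into (−180°, 180°]: -37.922°.
θ = atan2( sin Δλ · cos φ₂ , cos φ₁ · sin φ₂ − sin φ₁ · cos φ₂ · cos Δλ )
  = atan2(-0.42774, 0.00294) = -89.607° → normalised to [0°, 360°): 270.393°.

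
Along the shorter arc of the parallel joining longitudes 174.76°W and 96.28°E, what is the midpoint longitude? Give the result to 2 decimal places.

Signed shortest Δλ from -174.76° to +96.28° is -88.96°.
Midpoint longitude = -174.76° + (-88.96°)/2 = -174.76° − 44.48° = -219.24°.
Normalise into (−180°, 180°]: +140.76°.
(The naïve average (-174.76 + +96.28)/2 = -39.24° is on the wrong side of the globe.)

140.76°E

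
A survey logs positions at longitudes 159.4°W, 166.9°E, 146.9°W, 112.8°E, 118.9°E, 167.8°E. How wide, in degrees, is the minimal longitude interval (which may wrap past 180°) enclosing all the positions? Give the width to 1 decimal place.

Sort the longitudes: -159.4°, -146.9°, +112.8°, +118.9°, +166.9°, +167.8°.
Eastward gaps between consecutive values (wrapping around): 12.5°, 259.7°, 6.1°, 48.0°, 0.9°, 32.8°.
Largest gap = 259.7° ⇒ minimal covering band is its complement: 360° − 259.7° = 100.3°.
Band runs from +112.8° eastward to -146.9°, crossing the antimeridian.

100.3°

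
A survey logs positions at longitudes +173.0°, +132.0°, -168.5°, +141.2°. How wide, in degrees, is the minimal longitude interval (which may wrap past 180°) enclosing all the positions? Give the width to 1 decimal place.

59.5°

Sort the longitudes: -168.5°, +132.0°, +141.2°, +173.0°.
Eastward gaps between consecutive values (wrapping around): 300.5°, 9.2°, 31.8°, 18.5°.
Largest gap = 300.5° ⇒ minimal covering band is its complement: 360° − 300.5° = 59.5°.
Band runs from +132.0° eastward to -168.5°, crossing the antimeridian.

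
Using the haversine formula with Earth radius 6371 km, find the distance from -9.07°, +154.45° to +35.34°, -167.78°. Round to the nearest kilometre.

6331 km

Δλ = -167.78 − 154.45 = -322.23°; wrapped into (−180°, 180°]: 37.77°.
Δφ = 35.34 − -9.07 = 44.41°.
a = sin²(Δφ/2) + cos φ₁ · cos φ₂ · sin²(Δλ/2) = 0.227214.
c = 2·atan2(√a, √(1−a)) = 0.99373 rad → d = 6371·c ≈ 6331.02 km.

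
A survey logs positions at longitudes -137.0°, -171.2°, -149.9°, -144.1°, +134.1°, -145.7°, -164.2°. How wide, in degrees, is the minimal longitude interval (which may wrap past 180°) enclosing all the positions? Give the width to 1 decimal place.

Sort the longitudes: -171.2°, -164.2°, -149.9°, -145.7°, -144.1°, -137.0°, +134.1°.
Eastward gaps between consecutive values (wrapping around): 7.0°, 14.3°, 4.2°, 1.6°, 7.1°, 271.1°, 54.7°.
Largest gap = 271.1° ⇒ minimal covering band is its complement: 360° − 271.1° = 88.9°.
Band runs from +134.1° eastward to -137.0°, crossing the antimeridian.

88.9°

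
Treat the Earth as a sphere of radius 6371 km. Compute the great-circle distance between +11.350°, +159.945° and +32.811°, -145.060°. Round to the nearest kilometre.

Δλ = -145.060 − 159.945 = -305.005°; wrapped into (−180°, 180°]: 54.995°.
Δφ = 32.811 − 11.350 = 21.461°.
a = sin²(Δφ/2) + cos φ₁ · cos φ₂ · sin²(Δλ/2) = 0.210329.
c = 2·atan2(√a, √(1−a)) = 0.95288 rad → d = 6371·c ≈ 6070.77 km.

6071 km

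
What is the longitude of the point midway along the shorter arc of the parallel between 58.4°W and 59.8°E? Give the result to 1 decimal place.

0.7°E

Signed shortest Δλ from -58.4° to +59.8° is +118.2°.
Midpoint longitude = -58.4° + (+118.2°)/2 = -58.4° + 59.1° = +0.7°.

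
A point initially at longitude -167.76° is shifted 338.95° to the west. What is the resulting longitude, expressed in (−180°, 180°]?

Start at -167.76°; shift −338.95° → -506.71°.
-506.71° lies outside (−180°, 180°]; add 360° → -146.71°.

-146.71°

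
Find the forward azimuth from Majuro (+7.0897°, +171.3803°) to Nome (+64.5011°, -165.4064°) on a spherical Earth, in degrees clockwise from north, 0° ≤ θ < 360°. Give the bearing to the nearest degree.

Δλ = -165.4064 − 171.3803 = -336.7867°; wrapped into (−180°, 180°]: 23.2133°.
θ = atan2( sin Δλ · cos φ₂ , cos φ₁ · sin φ₂ − sin φ₁ · cos φ₂ · cos Δλ )
  = atan2(0.16968, 0.84686) = 11.330° → normalised to [0°, 360°): 11.330°.

11°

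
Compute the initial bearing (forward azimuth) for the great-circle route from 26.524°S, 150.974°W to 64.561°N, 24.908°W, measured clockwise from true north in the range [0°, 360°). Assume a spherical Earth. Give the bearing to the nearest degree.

Δλ = -24.908 − -150.974 = 126.066°.
θ = atan2( sin Δλ · cos φ₂ , cos φ₁ · sin φ₂ − sin φ₁ · cos φ₂ · cos Δλ )
  = atan2(0.34722, 0.69506) = 26.545° → normalised to [0°, 360°): 26.545°.

27°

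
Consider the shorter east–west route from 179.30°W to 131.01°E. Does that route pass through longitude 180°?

Naïve |131.01 − -179.30| = 310.31° > 180°, so the shorter arc goes the other way round — across 180°.
Signed shortest Δλ = ((131.01 − -179.30 + 180) mod 360) − 180 = -49.69°.
Going west by 49.69° from -179.30° passes through 180° before reaching +131.01°.

Yes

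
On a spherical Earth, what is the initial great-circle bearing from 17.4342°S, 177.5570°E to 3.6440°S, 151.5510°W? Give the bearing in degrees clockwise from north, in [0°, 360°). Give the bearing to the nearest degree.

Δλ = -151.5510 − 177.5570 = -329.1080°; wrapped into (−180°, 180°]: 30.8920°.
θ = atan2( sin Δλ · cos φ₂ , cos φ₁ · sin φ₂ − sin φ₁ · cos φ₂ · cos Δλ )
  = atan2(0.51238, 0.19595) = 69.072° → normalised to [0°, 360°): 69.072°.

69°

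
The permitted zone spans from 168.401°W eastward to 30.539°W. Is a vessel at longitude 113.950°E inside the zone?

No

Band width going east from -168.401° to -30.539°: ((-30.539 − -168.401) mod 360) = 137.862°.
Offset of +113.950° east of the west edge: ((113.950 − -168.401) mod 360) = 282.351°.
282.351° > 137.862° ⇒ outside.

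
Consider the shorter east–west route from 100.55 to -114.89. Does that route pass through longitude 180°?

Yes

Naïve |-114.89 − 100.55| = 215.44° > 180°, so the shorter arc goes the other way round — across 180°.
Signed shortest Δλ = ((-114.89 − 100.55 + 180) mod 360) − 180 = 144.56°.
Going east by 144.56° from +100.55° passes through 180° before reaching -114.89°.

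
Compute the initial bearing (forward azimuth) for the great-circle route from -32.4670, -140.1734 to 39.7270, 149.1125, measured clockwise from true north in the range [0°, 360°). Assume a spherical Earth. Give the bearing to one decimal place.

312.9°

Δλ = 149.1125 − -140.1734 = 289.2859°; wrapped into (−180°, 180°]: -70.7141°.
θ = atan2( sin Δλ · cos φ₂ , cos φ₁ · sin φ₂ − sin φ₁ · cos φ₂ · cos Δλ )
  = atan2(-0.72594, 0.67560) = -47.057° → normalised to [0°, 360°): 312.943°.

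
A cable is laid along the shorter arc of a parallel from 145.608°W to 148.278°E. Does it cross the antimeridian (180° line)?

Naïve |148.278 − -145.608| = 293.886° > 180°, so the shorter arc goes the other way round — across 180°.
Signed shortest Δλ = ((148.278 − -145.608 + 180) mod 360) − 180 = -66.114°.
Going west by 66.114° from -145.608° passes through 180° before reaching +148.278°.

Yes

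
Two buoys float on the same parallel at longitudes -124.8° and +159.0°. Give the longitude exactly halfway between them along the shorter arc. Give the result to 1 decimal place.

Signed shortest Δλ from -124.8° to +159.0° is -76.2°.
Midpoint longitude = -124.8° + (-76.2°)/2 = -124.8° − 38.1° = -162.9°.
(The naïve average (-124.8 + +159.0)/2 = 17.1° is on the wrong side of the globe.)

-162.9°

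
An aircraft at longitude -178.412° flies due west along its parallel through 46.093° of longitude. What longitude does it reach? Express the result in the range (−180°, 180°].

+135.495°

Start at -178.412°; shift −46.093° → -224.505°.
-224.505° lies outside (−180°, 180°]; add 360° → +135.495°.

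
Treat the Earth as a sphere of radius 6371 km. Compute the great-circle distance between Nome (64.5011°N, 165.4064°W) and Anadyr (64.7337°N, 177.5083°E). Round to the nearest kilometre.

812 km

Δλ = 177.5083 − -165.4064 = 342.9147°; wrapped into (−180°, 180°]: -17.0853°.
Δφ = 64.7337 − 64.5011 = 0.2326°.
a = sin²(Δφ/2) + cos φ₁ · cos φ₂ · sin²(Δλ/2) = 0.004059.
c = 2·atan2(√a, √(1−a)) = 0.12750 rad → d = 6371·c ≈ 812.31 km.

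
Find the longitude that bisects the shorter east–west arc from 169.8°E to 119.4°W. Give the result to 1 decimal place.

Signed shortest Δλ from +169.8° to -119.4° is +70.8°.
Midpoint longitude = +169.8° + (+70.8°)/2 = +169.8° + 35.4° = +205.2°.
Normalise into (−180°, 180°]: -154.8°.
(The naïve average (+169.8 + -119.4)/2 = 25.2° is on the wrong side of the globe.)

154.8°W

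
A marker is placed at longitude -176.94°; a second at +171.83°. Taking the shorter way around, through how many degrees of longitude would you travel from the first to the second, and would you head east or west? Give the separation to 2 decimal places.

Raw difference: 171.83 − -176.94 = 348.77°.
Normalise into (−180°, 180°]: 348.77° − 360° = -11.23°.
Negative ⇒ the second point lies to the west; separation 11.23°.

11.23° west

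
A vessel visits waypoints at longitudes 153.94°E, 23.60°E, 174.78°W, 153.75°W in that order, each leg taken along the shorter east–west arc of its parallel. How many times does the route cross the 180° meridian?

Leg 1: +153.94° → +23.60°, shortest Δλ = -130.34° (west) — does not cross 180°.
Leg 2: +23.60° → -174.78°, shortest Δλ = 161.62° (east) — crosses 180°.
Leg 3: -174.78° → -153.75°, shortest Δλ = 21.03° (east) — does not cross 180°.
Total crossings: 1.

1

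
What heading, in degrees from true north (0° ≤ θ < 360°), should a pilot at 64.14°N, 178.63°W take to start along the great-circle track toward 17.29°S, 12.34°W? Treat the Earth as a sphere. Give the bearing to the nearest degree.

Δλ = -12.34 − -178.63 = 166.29°.
θ = atan2( sin Δλ · cos φ₂ , cos φ₁ · sin φ₂ − sin φ₁ · cos φ₂ · cos Δλ )
  = atan2(0.22630, 0.70509) = 17.794° → normalised to [0°, 360°): 17.794°.

18°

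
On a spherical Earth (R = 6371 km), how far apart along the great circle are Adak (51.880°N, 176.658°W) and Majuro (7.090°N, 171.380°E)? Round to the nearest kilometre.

Δλ = 171.380 − -176.658 = 348.038°; wrapped into (−180°, 180°]: -11.962°.
Δφ = 7.090 − 51.880 = -44.790°.
a = sin²(Δφ/2) + cos φ₁ · cos φ₂ · sin²(Δλ/2) = 0.151804.
c = 2·atan2(√a, √(1−a)) = 0.80044 rad → d = 6371·c ≈ 5099.60 km.

5100 km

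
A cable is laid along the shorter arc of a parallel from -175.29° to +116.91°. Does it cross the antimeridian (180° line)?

Yes

Naïve |116.91 − -175.29| = 292.2° > 180°, so the shorter arc goes the other way round — across 180°.
Signed shortest Δλ = ((116.91 − -175.29 + 180) mod 360) − 180 = -67.8°.
Going west by 67.8° from -175.29° passes through 180° before reaching +116.91°.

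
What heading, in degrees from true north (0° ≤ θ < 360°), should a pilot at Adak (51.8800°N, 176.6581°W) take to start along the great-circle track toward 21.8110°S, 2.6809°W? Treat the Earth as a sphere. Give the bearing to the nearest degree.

11°

Δλ = -2.6809 − -176.6581 = 173.9772°.
θ = atan2( sin Δλ · cos φ₂ , cos φ₁ · sin φ₂ − sin φ₁ · cos φ₂ · cos Δλ )
  = atan2(0.09741, 0.49701) = 11.089° → normalised to [0°, 360°): 11.089°.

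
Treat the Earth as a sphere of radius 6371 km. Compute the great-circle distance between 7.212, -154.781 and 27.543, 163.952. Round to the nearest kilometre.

4894 km

Δλ = 163.952 − -154.781 = 318.733°; wrapped into (−180°, 180°]: -41.267°.
Δφ = 27.543 − 7.212 = 20.331°.
a = sin²(Δφ/2) + cos φ₁ · cos φ₂ · sin²(Δλ/2) = 0.140382.
c = 2·atan2(√a, √(1−a)) = 0.76810 rad → d = 6371·c ≈ 4893.54 km.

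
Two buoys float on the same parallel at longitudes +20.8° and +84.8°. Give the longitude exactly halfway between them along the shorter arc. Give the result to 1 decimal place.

+52.8°

Signed shortest Δλ from +20.8° to +84.8° is +64.0°.
Midpoint longitude = +20.8° + (+64.0°)/2 = +20.8° + 32.0° = +52.8°.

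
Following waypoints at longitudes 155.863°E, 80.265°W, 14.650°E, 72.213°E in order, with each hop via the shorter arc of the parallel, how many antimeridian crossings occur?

1

Leg 1: +155.863° → -80.265°, shortest Δλ = 123.872° (east) — crosses 180°.
Leg 2: -80.265° → +14.650°, shortest Δλ = 94.915° (east) — does not cross 180°.
Leg 3: +14.650° → +72.213°, shortest Δλ = 57.563° (east) — does not cross 180°.
Total crossings: 1.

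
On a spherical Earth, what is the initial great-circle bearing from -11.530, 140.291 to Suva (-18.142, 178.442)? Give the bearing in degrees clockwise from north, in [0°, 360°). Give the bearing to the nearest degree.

Δλ = 178.442 − 140.291 = 38.151°.
θ = atan2( sin Δλ · cos φ₂ , cos φ₁ · sin φ₂ − sin φ₁ · cos φ₂ · cos Δλ )
  = atan2(0.58703, -0.15572) = 104.857° → normalised to [0°, 360°): 104.857°.

105°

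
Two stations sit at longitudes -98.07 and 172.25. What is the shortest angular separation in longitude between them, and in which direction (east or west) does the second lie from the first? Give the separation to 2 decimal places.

Raw difference: 172.25 − -98.07 = 270.32°.
Normalise into (−180°, 180°]: 270.32° − 360° = -89.68°.
Negative ⇒ the second point lies to the west; separation 89.68°.

89.68° west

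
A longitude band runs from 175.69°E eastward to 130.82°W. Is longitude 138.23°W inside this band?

Band width going east from +175.69° to -130.82°: ((-130.82 − 175.69) mod 360) = 53.49°.
Offset of -138.23° east of the west edge: ((-138.23 − 175.69) mod 360) = 46.08°.
46.08° ≤ 53.49° ⇒ inside.

Yes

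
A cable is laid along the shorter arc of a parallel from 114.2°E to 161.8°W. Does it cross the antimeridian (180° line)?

Naïve |-161.8 − 114.2| = 276.0° > 180°, so the shorter arc goes the other way round — across 180°.
Signed shortest Δλ = ((-161.8 − 114.2 + 180) mod 360) − 180 = 84.0°.
Going east by 84.0° from +114.2° passes through 180° before reaching -161.8°.

Yes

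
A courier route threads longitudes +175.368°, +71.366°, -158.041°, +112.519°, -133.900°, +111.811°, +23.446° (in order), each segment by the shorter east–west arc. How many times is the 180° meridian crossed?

Leg 1: +175.368° → +71.366°, shortest Δλ = -104.002° (west) — does not cross 180°.
Leg 2: +71.366° → -158.041°, shortest Δλ = 130.593° (east) — crosses 180°.
Leg 3: -158.041° → +112.519°, shortest Δλ = -89.44° (west) — crosses 180°.
Leg 4: +112.519° → -133.900°, shortest Δλ = 113.581° (east) — crosses 180°.
Leg 5: -133.900° → +111.811°, shortest Δλ = -114.289° (west) — crosses 180°.
Leg 6: +111.811° → +23.446°, shortest Δλ = -88.365° (west) — does not cross 180°.
Total crossings: 4.

4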